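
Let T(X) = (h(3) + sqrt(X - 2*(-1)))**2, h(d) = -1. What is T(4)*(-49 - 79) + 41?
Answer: -855 + 256*sqrt(6) ≈ -227.93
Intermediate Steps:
T(X) = (-1 + sqrt(2 + X))**2 (T(X) = (-1 + sqrt(X - 2*(-1)))**2 = (-1 + sqrt(X + 2))**2 = (-1 + sqrt(2 + X))**2)
T(4)*(-49 - 79) + 41 = (-1 + sqrt(2 + 4))**2*(-49 - 79) + 41 = (-1 + sqrt(6))**2*(-128) + 41 = -128*(-1 + sqrt(6))**2 + 41 = 41 - 128*(-1 + sqrt(6))**2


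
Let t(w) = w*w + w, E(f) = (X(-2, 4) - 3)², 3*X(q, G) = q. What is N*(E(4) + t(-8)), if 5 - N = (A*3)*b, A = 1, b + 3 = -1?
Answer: 10625/9 ≈ 1180.6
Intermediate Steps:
b = -4 (b = -3 - 1 = -4)
X(q, G) = q/3
E(f) = 121/9 (E(f) = ((⅓)*(-2) - 3)² = (-⅔ - 3)² = (-11/3)² = 121/9)
N = 17 (N = 5 - 1*3*(-4) = 5 - 3*(-4) = 5 - 1*(-12) = 5 + 12 = 17)
t(w) = w + w² (t(w) = w² + w = w + w²)
N*(E(4) + t(-8)) = 17*(121/9 - 8*(1 - 8)) = 17*(121/9 - 8*(-7)) = 17*(121/9 + 56) = 17*(625/9) = 10625/9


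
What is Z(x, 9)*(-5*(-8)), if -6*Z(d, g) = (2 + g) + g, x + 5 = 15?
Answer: -400/3 ≈ -133.33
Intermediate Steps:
x = 10 (x = -5 + 15 = 10)
Z(d, g) = -⅓ - g/3 (Z(d, g) = -((2 + g) + g)/6 = -(2 + 2*g)/6 = -⅓ - g/3)
Z(x, 9)*(-5*(-8)) = (-⅓ - ⅓*9)*(-5*(-8)) = (-⅓ - 3)*40 = -10/3*40 = -400/3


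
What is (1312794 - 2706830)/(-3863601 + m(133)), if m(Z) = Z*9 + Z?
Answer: 199148/551753 ≈ 0.36094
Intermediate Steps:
m(Z) = 10*Z (m(Z) = 9*Z + Z = 10*Z)
(1312794 - 2706830)/(-3863601 + m(133)) = (1312794 - 2706830)/(-3863601 + 10*133) = -1394036/(-3863601 + 1330) = -1394036/(-3862271) = -1394036*(-1/3862271) = 199148/551753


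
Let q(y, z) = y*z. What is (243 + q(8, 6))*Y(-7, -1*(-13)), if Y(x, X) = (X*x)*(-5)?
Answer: 132405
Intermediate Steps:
Y(x, X) = -5*X*x
(243 + q(8, 6))*Y(-7, -1*(-13)) = (243 + 8*6)*(-5*(-1*(-13))*(-7)) = (243 + 48)*(-5*13*(-7)) = 291*455 = 132405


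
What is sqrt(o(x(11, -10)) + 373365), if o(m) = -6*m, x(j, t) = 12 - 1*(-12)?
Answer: 3*sqrt(41469) ≈ 610.92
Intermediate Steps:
x(j, t) = 24 (x(j, t) = 12 + 12 = 24)
sqrt(o(x(11, -10)) + 373365) = sqrt(-6*24 + 373365) = sqrt(-144 + 373365) = sqrt(373221) = 3*sqrt(41469)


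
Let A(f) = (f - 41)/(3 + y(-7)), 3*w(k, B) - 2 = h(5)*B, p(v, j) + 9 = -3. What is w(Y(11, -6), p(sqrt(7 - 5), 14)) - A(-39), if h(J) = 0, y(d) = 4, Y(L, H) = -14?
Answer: 254/21 ≈ 12.095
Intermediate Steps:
p(v, j) = -12 (p(v, j) = -9 - 3 = -12)
w(k, B) = 2/3 (w(k, B) = 2/3 + (0*B)/3 = 2/3 + (1/3)*0 = 2/3 + 0 = 2/3)
A(f) = -41/7 + f/7 (A(f) = (f - 41)/(3 + 4) = (-41 + f)/7 = (-41 + f)*(1/7) = -41/7 + f/7)
w(Y(11, -6), p(sqrt(7 - 5), 14)) - A(-39) = 2/3 - (-41/7 + (1/7)*(-39)) = 2/3 - (-41/7 - 39/7) = 2/3 - 1*(-80/7) = 2/3 + 80/7 = 254/21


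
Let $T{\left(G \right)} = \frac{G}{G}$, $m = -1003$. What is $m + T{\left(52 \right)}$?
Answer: $-1002$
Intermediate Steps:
$T{\left(G \right)} = 1$
$m + T{\left(52 \right)} = -1003 + 1 = -1002$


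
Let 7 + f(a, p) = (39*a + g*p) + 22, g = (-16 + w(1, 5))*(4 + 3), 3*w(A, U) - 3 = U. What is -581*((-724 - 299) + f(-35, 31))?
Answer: 9179219/3 ≈ 3.0597e+6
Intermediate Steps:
w(A, U) = 1 + U/3
g = -280/3 (g = (-16 + (1 + (⅓)*5))*(4 + 3) = (-16 + (1 + 5/3))*7 = (-16 + 8/3)*7 = -40/3*7 = -280/3 ≈ -93.333)
f(a, p) = 15 + 39*a - 280*p/3 (f(a, p) = -7 + ((39*a - 280*p/3) + 22) = -7 + (22 + 39*a - 280*p/3) = 15 + 39*a - 280*p/3)
-581*((-724 - 299) + f(-35, 31)) = -581*((-724 - 299) + (15 + 39*(-35) - 280/3*31)) = -581*(-1023 + (15 - 1365 - 8680/3)) = -581*(-1023 - 12730/3) = -581*(-15799/3) = 9179219/3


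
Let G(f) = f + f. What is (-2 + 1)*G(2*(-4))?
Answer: 16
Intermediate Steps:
G(f) = 2*f
(-2 + 1)*G(2*(-4)) = (-2 + 1)*(2*(2*(-4))) = -2*(-8) = -1*(-16) = 16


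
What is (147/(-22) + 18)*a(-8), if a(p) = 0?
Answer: 0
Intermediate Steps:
(147/(-22) + 18)*a(-8) = (147/(-22) + 18)*0 = (147*(-1/22) + 18)*0 = (-147/22 + 18)*0 = (249/22)*0 = 0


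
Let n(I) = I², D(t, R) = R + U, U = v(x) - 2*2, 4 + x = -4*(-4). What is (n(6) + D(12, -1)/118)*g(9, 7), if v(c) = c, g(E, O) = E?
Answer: 38295/118 ≈ 324.53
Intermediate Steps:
x = 12 (x = -4 - 4*(-4) = -4 + 16 = 12)
U = 8 (U = 12 - 2*2 = 12 - 4 = 8)
D(t, R) = 8 + R (D(t, R) = R + 8 = 8 + R)
(n(6) + D(12, -1)/118)*g(9, 7) = (6² + (8 - 1)/118)*9 = (36 + 7*(1/118))*9 = (36 + 7/118)*9 = (4255/118)*9 = 38295/118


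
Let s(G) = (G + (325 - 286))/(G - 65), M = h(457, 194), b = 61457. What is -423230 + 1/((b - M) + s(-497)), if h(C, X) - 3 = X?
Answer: -7285603533189/17214289 ≈ -4.2323e+5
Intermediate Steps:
h(C, X) = 3 + X
M = 197 (M = 3 + 194 = 197)
s(G) = (39 + G)/(-65 + G) (s(G) = (G + 39)/(-65 + G) = (39 + G)/(-65 + G))
-423230 + 1/((b - M) + s(-497)) = -423230 + 1/((61457 - 1*197) + (39 - 497)/(-65 - 497)) = -423230 + 1/((61457 - 197) - 458/(-562)) = -423230 + 1/(61260 - 1/562*(-458)) = -423230 + 1/(61260 + 229/281) = -423230 + 1/(17214289/281) = -423230 + 281/17214289 = -7285603533189/17214289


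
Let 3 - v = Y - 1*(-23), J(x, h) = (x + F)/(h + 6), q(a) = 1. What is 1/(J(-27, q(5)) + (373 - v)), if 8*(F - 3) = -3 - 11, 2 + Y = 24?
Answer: 28/11517 ≈ 0.0024312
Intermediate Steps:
Y = 22 (Y = -2 + 24 = 22)
F = 5/4 (F = 3 + (-3 - 11)/8 = 3 + (⅛)*(-14) = 3 - 7/4 = 5/4 ≈ 1.2500)
J(x, h) = (5/4 + x)/(6 + h) (J(x, h) = (x + 5/4)/(h + 6) = (5/4 + x)/(6 + h))
v = -42 (v = 3 - (22 - 1*(-23)) = 3 - (22 + 23) = 3 - 1*45 = 3 - 45 = -42)
1/(J(-27, q(5)) + (373 - v)) = 1/((5/4 - 27)/(6 + 1) + (373 - 1*(-42))) = 1/(-103/4/7 + (373 + 42)) = 1/((⅐)*(-103/4) + 415) = 1/(-103/28 + 415) = 1/(11517/28) = 28/11517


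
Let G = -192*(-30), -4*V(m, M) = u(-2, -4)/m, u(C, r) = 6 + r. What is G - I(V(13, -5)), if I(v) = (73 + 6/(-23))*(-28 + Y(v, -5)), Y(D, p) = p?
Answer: 187689/23 ≈ 8160.4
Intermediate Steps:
V(m, M) = -1/(2*m) (V(m, M) = -(6 - 4)/(4*m) = -1/(2*m))
I(v) = -55209/23 (I(v) = (73 + 6/(-23))*(-28 - 5) = (73 + 6*(-1/23))*(-33) = (73 - 6/23)*(-33) = (1673/23)*(-33) = -55209/23)
G = 5760
G - I(V(13, -5)) = 5760 - 1*(-55209/23) = 5760 + 55209/23 = 187689/23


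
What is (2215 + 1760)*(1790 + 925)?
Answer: 10792125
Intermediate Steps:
(2215 + 1760)*(1790 + 925) = 3975*2715 = 10792125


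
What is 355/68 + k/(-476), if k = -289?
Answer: 1387/238 ≈ 5.8277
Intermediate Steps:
355/68 + k/(-476) = 355/68 - 289/(-476) = 355*(1/68) - 289*(-1/476) = 355/68 + 17/28 = 1387/238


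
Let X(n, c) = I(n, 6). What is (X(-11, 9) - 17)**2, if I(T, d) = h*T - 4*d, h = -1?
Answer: 900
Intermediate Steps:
I(T, d) = -T - 4*d
X(n, c) = -24 - n (X(n, c) = -n - 4*6 = -n - 24 = -24 - n)
(X(-11, 9) - 17)**2 = ((-24 - 1*(-11)) - 17)**2 = ((-24 + 11) - 17)**2 = (-13 - 17)**2 = (-30)**2 = 900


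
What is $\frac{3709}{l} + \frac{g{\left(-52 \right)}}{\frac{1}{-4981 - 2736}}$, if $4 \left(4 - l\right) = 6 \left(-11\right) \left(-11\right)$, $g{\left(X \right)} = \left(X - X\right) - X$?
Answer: $- \frac{142463238}{355} \approx -4.0131 \cdot 10^{5}$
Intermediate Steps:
$g{\left(X \right)} = - X$ ($g{\left(X \right)} = 0 - X = - X$)
$l = - \frac{355}{2}$ ($l = 4 - \frac{6 \left(-11\right) \left(-11\right)}{4} = 4 - \frac{\left(-66\right) \left(-11\right)}{4} = 4 - \frac{363}{2} = - \frac{355}{2} \approx -177.5$)
$\frac{3709}{l} + \frac{g{\left(-52 \right)}}{\frac{1}{-4981 - 2736}} = \frac{3709}{- \frac{355}{2}} + \frac{\left(-1\right) \left(-52\right)}{\frac{1}{-4981 - 2736}} = 3709 \left(- \frac{2}{355}\right) + \frac{52}{\frac{1}{-7717}} = - \frac{7418}{355} + \frac{52}{- \frac{1}{7717}} = - \frac{7418}{355} + 52 \left(-7717\right) = - \frac{7418}{355} - 401284 = - \frac{142463238}{355}$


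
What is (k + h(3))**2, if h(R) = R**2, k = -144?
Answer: 18225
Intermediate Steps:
(k + h(3))**2 = (-144 + 3**2)**2 = (-144 + 9)**2 = (-135)**2 = 18225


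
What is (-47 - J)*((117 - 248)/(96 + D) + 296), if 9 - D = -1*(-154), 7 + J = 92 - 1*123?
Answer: -131715/49 ≈ -2688.1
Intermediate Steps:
J = -38 (J = -7 + (92 - 1*123) = -7 + (92 - 123) = -7 - 31 = -38)
D = -145 (D = 9 - (-1)*(-154) = 9 - 1*154 = 9 - 154 = -145)
(-47 - J)*((117 - 248)/(96 + D) + 296) = (-47 - 1*(-38))*((117 - 248)/(96 - 145) + 296) = (-47 + 38)*(-131/(-49) + 296) = -9*(-131*(-1/49) + 296) = -9*(131/49 + 296) = -9*14635/49 = -131715/49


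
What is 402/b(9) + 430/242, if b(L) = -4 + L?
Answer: 49717/605 ≈ 82.177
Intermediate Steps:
402/b(9) + 430/242 = 402/(-4 + 9) + 430/242 = 402/5 + 430*(1/242) = 402*(⅕) + 215/121 = 402/5 + 215/121 = 49717/605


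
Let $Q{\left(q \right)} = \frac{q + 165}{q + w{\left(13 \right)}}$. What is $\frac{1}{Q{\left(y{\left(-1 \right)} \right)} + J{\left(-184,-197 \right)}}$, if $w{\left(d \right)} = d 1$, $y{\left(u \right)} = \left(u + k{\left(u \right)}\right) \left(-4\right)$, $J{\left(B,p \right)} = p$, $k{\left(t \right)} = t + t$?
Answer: $- \frac{25}{4748} \approx -0.0052654$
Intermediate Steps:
$k{\left(t \right)} = 2 t$
$y{\left(u \right)} = - 12 u$ ($y{\left(u \right)} = \left(u + 2 u\right) \left(-4\right) = 3 u \left(-4\right) = - 12 u$)
$w{\left(d \right)} = d$
$Q{\left(q \right)} = \frac{165 + q}{13 + q}$ ($Q{\left(q \right)} = \frac{q + 165}{q + 13} = \frac{165 + q}{13 + q}$)
$\frac{1}{Q{\left(y{\left(-1 \right)} \right)} + J{\left(-184,-197 \right)}} = \frac{1}{\frac{165 - -12}{13 - -12} - 197} = \frac{1}{\frac{165 + 12}{13 + 12} - 197} = \frac{1}{\frac{1}{25} \cdot 177 - 197} = \frac{1}{\frac{177}{25} - 197} = \frac{1}{- \frac{4748}{25}} = - \frac{25}{4748}$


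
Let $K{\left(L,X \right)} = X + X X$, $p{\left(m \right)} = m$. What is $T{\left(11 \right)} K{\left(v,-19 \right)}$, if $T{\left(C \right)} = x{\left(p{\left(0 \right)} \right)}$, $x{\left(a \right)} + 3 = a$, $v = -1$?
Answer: $-1026$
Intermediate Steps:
$x{\left(a \right)} = -3 + a$
$K{\left(L,X \right)} = X + X^{2}$
$T{\left(C \right)} = -3$ ($T{\left(C \right)} = -3 + 0 = -3$)
$T{\left(11 \right)} K{\left(v,-19 \right)} = - 3 \left(- 19 \left(1 - 19\right)\right) = - 3 \left(\left(-19\right) \left(-18\right)\right) = \left(-3\right) 342 = -1026$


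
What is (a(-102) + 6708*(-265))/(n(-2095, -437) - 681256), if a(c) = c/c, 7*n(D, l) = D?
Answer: 12443333/4770887 ≈ 2.6082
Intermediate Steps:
n(D, l) = D/7
a(c) = 1
(a(-102) + 6708*(-265))/(n(-2095, -437) - 681256) = (1 + 6708*(-265))/((⅐)*(-2095) - 681256) = (1 - 1777620)/(-2095/7 - 681256) = -1777619/(-4770887/7) = -1777619*(-7/4770887) = 12443333/4770887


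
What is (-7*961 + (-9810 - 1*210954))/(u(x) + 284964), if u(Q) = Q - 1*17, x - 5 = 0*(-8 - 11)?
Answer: -227491/284952 ≈ -0.79835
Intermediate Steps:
x = 5 (x = 5 + 0*(-8 - 11) = 5 + 0*(-19) = 5 + 0 = 5)
u(Q) = -17 + Q (u(Q) = Q - 17 = -17 + Q)
(-7*961 + (-9810 - 1*210954))/(u(x) + 284964) = (-7*961 + (-9810 - 1*210954))/((-17 + 5) + 284964) = (-6727 + (-9810 - 210954))/(-12 + 284964) = (-6727 - 220764)/284952 = -227491*1/284952 = -227491/284952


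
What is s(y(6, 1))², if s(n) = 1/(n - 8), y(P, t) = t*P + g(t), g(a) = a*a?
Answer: 1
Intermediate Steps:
g(a) = a²
y(P, t) = t² + P*t (y(P, t) = t*P + t² = P*t + t² = t² + P*t)
s(n) = 1/(-8 + n)
s(y(6, 1))² = (1/(-8 + 1*(6 + 1)))² = (1/(-8 + 1*7))² = (1/(-8 + 7))² = (1/(-1))² = (-1)² = 1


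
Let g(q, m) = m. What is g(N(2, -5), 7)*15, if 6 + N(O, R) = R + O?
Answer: 105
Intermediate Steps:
N(O, R) = -6 + O + R (N(O, R) = -6 + (R + O) = -6 + (O + R) = -6 + O + R)
g(N(2, -5), 7)*15 = 7*15 = 105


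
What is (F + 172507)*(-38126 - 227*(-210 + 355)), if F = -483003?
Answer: 22057946336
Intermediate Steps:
(F + 172507)*(-38126 - 227*(-210 + 355)) = (-483003 + 172507)*(-38126 - 227*(-210 + 355)) = -310496*(-38126 - 227*145) = -310496*(-38126 - 32915) = -310496*(-71041) = 22057946336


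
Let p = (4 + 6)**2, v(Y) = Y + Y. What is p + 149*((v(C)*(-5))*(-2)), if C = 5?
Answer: 15000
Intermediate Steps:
v(Y) = 2*Y
p = 100 (p = 10**2 = 100)
p + 149*((v(C)*(-5))*(-2)) = 100 + 149*(((2*5)*(-5))*(-2)) = 100 + 149*((10*(-5))*(-2)) = 100 + 149*(-50*(-2)) = 100 + 149*100 = 100 + 14900 = 15000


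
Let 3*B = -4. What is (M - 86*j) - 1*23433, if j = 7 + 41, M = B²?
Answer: -248033/9 ≈ -27559.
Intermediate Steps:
B = -4/3 (B = (⅓)*(-4) = -4/3 ≈ -1.3333)
M = 16/9 (M = (-4/3)² = 16/9 ≈ 1.7778)
j = 48
(M - 86*j) - 1*23433 = (16/9 - 86*48) - 1*23433 = (16/9 - 4128) - 23433 = -37136/9 - 23433 = -248033/9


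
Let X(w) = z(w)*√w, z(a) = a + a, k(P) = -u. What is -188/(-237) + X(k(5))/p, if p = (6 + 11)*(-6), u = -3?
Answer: 188/237 - √3/17 ≈ 0.69136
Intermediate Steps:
k(P) = 3 (k(P) = -1*(-3) = 3)
z(a) = 2*a
p = -102 (p = 17*(-6) = -102)
X(w) = 2*w^(3/2) (X(w) = (2*w)*√w = 2*w^(3/2))
-188/(-237) + X(k(5))/p = -188/(-237) + (2*3^(3/2))/(-102) = -188*(-1/237) + (2*(3*√3))*(-1/102) = 188/237 + (6*√3)*(-1/102) = 188/237 - √3/17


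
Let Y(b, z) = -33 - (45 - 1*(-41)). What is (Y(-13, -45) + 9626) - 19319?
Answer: -9812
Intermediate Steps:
Y(b, z) = -119 (Y(b, z) = -33 - (45 + 41) = -33 - 1*86 = -33 - 86 = -119)
(Y(-13, -45) + 9626) - 19319 = (-119 + 9626) - 19319 = 9507 - 19319 = -9812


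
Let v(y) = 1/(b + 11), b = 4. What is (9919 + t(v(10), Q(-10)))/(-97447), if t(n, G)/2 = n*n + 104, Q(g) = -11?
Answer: -325511/3132225 ≈ -0.10392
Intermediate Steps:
v(y) = 1/15 (v(y) = 1/(4 + 11) = 1/15)
t(n, G) = 208 + 2*n² (t(n, G) = 2*(n*n + 104) = 2*(n² + 104) = 2*(104 + n²) = 208 + 2*n²)
(9919 + t(v(10), Q(-10)))/(-97447) = (9919 + (208 + 2*(1/15)²))/(-97447) = (9919 + (208 + 2*(1/225)))*(-1/97447) = (9919 + (208 + 2/225))*(-1/97447) = (9919 + 46802/225)*(-1/97447) = (2278577/225)*(-1/97447) = -325511/3132225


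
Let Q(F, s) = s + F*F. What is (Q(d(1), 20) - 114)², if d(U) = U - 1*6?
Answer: 4761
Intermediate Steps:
d(U) = -6 + U (d(U) = U - 6 = -6 + U)
Q(F, s) = s + F²
(Q(d(1), 20) - 114)² = ((20 + (-6 + 1)²) - 114)² = ((20 + (-5)²) - 114)² = ((20 + 25) - 114)² = (45 - 114)² = (-69)² = 4761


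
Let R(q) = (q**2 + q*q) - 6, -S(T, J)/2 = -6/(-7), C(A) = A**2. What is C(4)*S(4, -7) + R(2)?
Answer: -178/7 ≈ -25.429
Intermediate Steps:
S(T, J) = -12/7 (S(T, J) = -(-12)/(-7) = -(-12)*(-1)/7 = -2*6/7 = -12/7)
R(q) = -6 + 2*q**2 (R(q) = (q**2 + q**2) - 6 = 2*q**2 - 6 = -6 + 2*q**2)
C(4)*S(4, -7) + R(2) = 4**2*(-12/7) + (-6 + 2*2**2) = 16*(-12/7) + (-6 + 2*4) = -192/7 + (-6 + 8) = -192/7 + 2 = -178/7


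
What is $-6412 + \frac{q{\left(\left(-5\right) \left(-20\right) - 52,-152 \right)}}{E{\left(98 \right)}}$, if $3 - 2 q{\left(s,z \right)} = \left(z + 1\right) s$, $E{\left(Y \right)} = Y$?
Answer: $- \frac{1249501}{196} \approx -6375.0$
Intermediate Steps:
$q{\left(s,z \right)} = \frac{3}{2} - \frac{s \left(1 + z\right)}{2}$ ($q{\left(s,z \right)} = \frac{3}{2} - \frac{\left(z + 1\right) s}{2} = \frac{3}{2} - \frac{\left(1 + z\right) s}{2} = \frac{3}{2} - \frac{s \left(1 + z\right)}{2}$)
$-6412 + \frac{q{\left(\left(-5\right) \left(-20\right) - 52,-152 \right)}}{E{\left(98 \right)}} = -6412 + \frac{\frac{3}{2} - \frac{\left(-5\right) \left(-20\right) - 52}{2} - \frac{1}{2} \left(\left(-5\right) \left(-20\right) - 52\right) \left(-152\right)}{98} = -6412 + \left(\frac{3}{2} - \frac{100 - 52}{2} - \frac{1}{2} \left(100 - 52\right) \left(-152\right)\right) \frac{1}{98} = -6412 + \left(\frac{3}{2} - 24 - 24 \left(-152\right)\right) \frac{1}{98} = -6412 + \left(\frac{3}{2} - 24 + 3648\right) \frac{1}{98} = -6412 + \frac{7251}{2} \cdot \frac{1}{98} = -6412 + \frac{7251}{196} = - \frac{1249501}{196}$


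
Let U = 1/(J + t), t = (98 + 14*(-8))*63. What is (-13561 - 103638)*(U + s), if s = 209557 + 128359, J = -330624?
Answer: -13128770450032505/331506 ≈ -3.9603e+10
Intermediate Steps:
t = -882 (t = (98 - 112)*63 = -14*63 = -882)
s = 337916
U = -1/331506 (U = 1/(-330624 - 882) = 1/(-331506) = -1/331506 ≈ -3.0165e-6)
(-13561 - 103638)*(U + s) = (-13561 - 103638)*(-1/331506 + 337916) = -117199*112021181495/331506 = -13128770450032505/331506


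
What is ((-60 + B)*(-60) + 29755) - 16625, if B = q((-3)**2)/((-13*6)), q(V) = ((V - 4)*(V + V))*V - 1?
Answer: 225580/13 ≈ 17352.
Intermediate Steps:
q(V) = -1 + 2*V**2*(-4 + V) (q(V) = ((-4 + V)*(2*V))*V - 1 = (2*V*(-4 + V))*V - 1 = 2*V**2*(-4 + V) - 1 = -1 + 2*V**2*(-4 + V))
B = -809/78 (B = (-1 - 8*((-3)**2)**2 + 2*((-3)**2)**3)/((-13*6)) = (-1 - 8*9**2 + 2*9**3)/(-78) = (-1 - 8*81 + 2*729)*(-1/78) = (-1 - 648 + 1458)*(-1/78) = 809*(-1/78) = -809/78 ≈ -10.372)
((-60 + B)*(-60) + 29755) - 16625 = ((-60 - 809/78)*(-60) + 29755) - 16625 = (-5489/78*(-60) + 29755) - 16625 = (54890/13 + 29755) - 16625 = 441705/13 - 16625 = 225580/13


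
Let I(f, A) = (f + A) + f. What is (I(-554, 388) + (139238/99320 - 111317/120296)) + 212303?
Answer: 315994598792971/1493474840 ≈ 2.1158e+5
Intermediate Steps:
I(f, A) = A + 2*f (I(f, A) = (A + f) + f = A + 2*f)
(I(-554, 388) + (139238/99320 - 111317/120296)) + 212303 = ((388 + 2*(-554)) + (139238/99320 - 111317/120296)) + 212303 = ((388 - 1108) + (139238*(1/99320) - 111317*1/120296)) + 212303 = (-720 + (69619/49660 - 111317/120296)) + 212303 = (-720 + 711721251/1493474840) + 212303 = -1074590163549/1493474840 + 212303 = 315994598792971/1493474840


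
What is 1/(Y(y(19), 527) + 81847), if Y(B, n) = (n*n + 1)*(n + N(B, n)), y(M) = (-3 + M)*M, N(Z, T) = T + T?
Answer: 1/439172977 ≈ 2.2770e-9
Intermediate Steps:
N(Z, T) = 2*T
y(M) = M*(-3 + M)
Y(B, n) = 3*n*(1 + n**2) (Y(B, n) = (n*n + 1)*(n + 2*n) = (n**2 + 1)*(3*n) = (1 + n**2)*(3*n) = 3*n*(1 + n**2))
1/(Y(y(19), 527) + 81847) = 1/(3*527*(1 + 527**2) + 81847) = 1/(3*527*(1 + 277729) + 81847) = 1/(3*527*277730 + 81847) = 1/(439091130 + 81847) = 1/439172977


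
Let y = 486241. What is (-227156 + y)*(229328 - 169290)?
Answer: 15554945230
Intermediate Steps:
(-227156 + y)*(229328 - 169290) = (-227156 + 486241)*(229328 - 169290) = 259085*60038 = 15554945230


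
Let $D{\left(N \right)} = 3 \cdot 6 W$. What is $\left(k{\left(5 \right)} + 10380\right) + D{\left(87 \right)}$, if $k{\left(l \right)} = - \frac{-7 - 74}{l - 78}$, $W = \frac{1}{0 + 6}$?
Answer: $\frac{757878}{73} \approx 10382.0$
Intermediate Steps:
$W = \frac{1}{6} \approx 0.16667$
$k{\left(l \right)} = \frac{81}{-78 + l}$ ($k{\left(l \right)} = - \frac{-81}{-78 + l} = \frac{81}{-78 + l}$)
$D{\left(N \right)} = 3$ ($D{\left(N \right)} = 3 \cdot 6 \cdot \frac{1}{6} = 18 \cdot \frac{1}{6} = 3$)
$\left(k{\left(5 \right)} + 10380\right) + D{\left(87 \right)} = \left(\frac{81}{-78 + 5} + 10380\right) + 3 = \left(\frac{81}{-73} + 10380\right) + 3 = \left(81 \left(- \frac{1}{73}\right) + 10380\right) + 3 = \left(- \frac{81}{73} + 10380\right) + 3 = \frac{757659}{73} + 3 = \frac{757878}{73}$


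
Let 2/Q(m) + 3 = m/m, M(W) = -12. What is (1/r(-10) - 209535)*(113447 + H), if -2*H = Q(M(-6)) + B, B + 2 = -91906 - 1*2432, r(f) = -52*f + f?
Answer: -6865617459703/204 ≈ -3.3655e+10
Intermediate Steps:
Q(m) = -1 (Q(m) = 2/(-3 + m/m) = 2/(-3 + 1) = 2/(-2) = 2*(-½) = -1)
r(f) = -51*f
B = -94340 (B = -2 + (-91906 - 1*2432) = -2 + (-91906 - 2432) = -2 - 94338 = -94340)
H = 94341/2 (H = -(-1 - 94340)/2 = -½*(-94341) = 94341/2 ≈ 47171.)
(1/r(-10) - 209535)*(113447 + H) = (1/(-51*(-10)) - 209535)*(113447 + 94341/2) = (1/510 - 209535)*(321235/2) = -106862849/510*321235/2 = -6865617459703/204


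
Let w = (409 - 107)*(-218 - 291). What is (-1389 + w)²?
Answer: 24058181449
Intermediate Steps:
w = -153718 (w = 302*(-509) = -153718)
(-1389 + w)² = (-1389 - 153718)² = (-155107)² = 24058181449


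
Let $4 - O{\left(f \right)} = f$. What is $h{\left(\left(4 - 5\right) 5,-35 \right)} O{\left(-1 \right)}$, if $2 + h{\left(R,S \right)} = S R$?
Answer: $865$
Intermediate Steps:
$O{\left(f \right)} = 4 - f$
$h{\left(R,S \right)} = -2 + R S$ ($h{\left(R,S \right)} = -2 + S R = -2 + R S$)
$h{\left(\left(4 - 5\right) 5,-35 \right)} O{\left(-1 \right)} = \left(-2 + \left(4 - 5\right) 5 \left(-35\right)\right) \left(4 - -1\right) = \left(-2 + \left(-1\right) 5 \left(-35\right)\right) \left(4 + 1\right) = \left(-2 - -175\right) 5 = \left(-2 + 175\right) 5 = 173 \cdot 5 = 865$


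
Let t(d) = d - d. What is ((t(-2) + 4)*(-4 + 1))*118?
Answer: -1416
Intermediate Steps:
t(d) = 0
((t(-2) + 4)*(-4 + 1))*118 = ((0 + 4)*(-4 + 1))*118 = (4*(-3))*118 = -12*118 = -1416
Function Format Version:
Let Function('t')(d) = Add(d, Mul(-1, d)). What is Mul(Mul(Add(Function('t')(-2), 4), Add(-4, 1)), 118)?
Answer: -1416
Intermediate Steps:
Function('t')(d) = 0
Mul(Mul(Add(Function('t')(-2), 4), Add(-4, 1)), 118) = Mul(Mul(Add(0, 4), Add(-4, 1)), 118) = Mul(Mul(4, -3), 118) = Mul(-12, 118) = -1416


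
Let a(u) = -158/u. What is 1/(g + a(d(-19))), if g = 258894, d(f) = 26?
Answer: 13/3365543 ≈ 3.8627e-6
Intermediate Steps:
1/(g + a(d(-19))) = 1/(258894 - 158/26) = 1/(258894 - 158*1/26) = 1/(258894 - 79/13) = 1/(3365543/13) = 13/3365543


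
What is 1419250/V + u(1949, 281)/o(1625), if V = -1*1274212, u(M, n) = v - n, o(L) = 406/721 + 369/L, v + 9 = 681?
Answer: 41600673275625/84261728242 ≈ 493.71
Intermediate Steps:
v = 672 (v = -9 + 681 = 672)
o(L) = 58/103 + 369/L (o(L) = 406*(1/721) + 369/L = 58/103 + 369/L)
u(M, n) = 672 - n
V = -1274212
1419250/V + u(1949, 281)/o(1625) = 1419250/(-1274212) + (672 - 1*281)/(58/103 + 369/1625) = 1419250*(-1/1274212) + (672 - 281)/(58/103 + 369*(1/1625)) = -709625/637106 + 391/(58/103 + 369/1625) = -709625/637106 + 391/(132257/167375) = -709625/637106 + 391*(167375/132257) = -709625/637106 + 65443625/132257 = 41600673275625/84261728242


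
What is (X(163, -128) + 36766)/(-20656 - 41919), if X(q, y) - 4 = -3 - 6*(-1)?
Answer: -36773/62575 ≈ -0.58766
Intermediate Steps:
X(q, y) = 7 (X(q, y) = 4 + (-3 - 6*(-1)) = 4 + (-3 + 6) = 4 + 3 = 7)
(X(163, -128) + 36766)/(-20656 - 41919) = (7 + 36766)/(-20656 - 41919) = 36773/(-62575) = 36773*(-1/62575) = -36773/62575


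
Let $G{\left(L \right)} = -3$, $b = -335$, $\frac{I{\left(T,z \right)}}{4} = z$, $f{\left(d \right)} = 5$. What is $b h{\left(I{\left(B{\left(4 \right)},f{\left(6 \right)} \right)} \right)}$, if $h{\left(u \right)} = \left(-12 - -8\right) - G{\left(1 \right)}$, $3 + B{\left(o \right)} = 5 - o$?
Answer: $335$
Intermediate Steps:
$B{\left(o \right)} = 2 - o$ ($B{\left(o \right)} = -3 - \left(-5 + o\right) = 2 - o$)
$I{\left(T,z \right)} = 4 z$
$h{\left(u \right)} = -1$ ($h{\left(u \right)} = \left(-12 - -8\right) - -3 = \left(-12 + 8\right) + 3 = -4 + 3 = -1$)
$b h{\left(I{\left(B{\left(4 \right)},f{\left(6 \right)} \right)} \right)} = \left(-335\right) \left(-1\right) = 335$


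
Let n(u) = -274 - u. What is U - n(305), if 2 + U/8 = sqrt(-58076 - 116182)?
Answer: 563 + 24*I*sqrt(19362) ≈ 563.0 + 3339.5*I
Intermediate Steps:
U = -16 + 24*I*sqrt(19362) (U = -16 + 8*sqrt(-58076 - 116182) = -16 + 8*sqrt(-174258) = -16 + 8*(3*I*sqrt(19362)) = -16 + 24*I*sqrt(19362) ≈ -16.0 + 3339.5*I)
U - n(305) = (-16 + 24*I*sqrt(19362)) - (-274 - 1*305) = (-16 + 24*I*sqrt(19362)) - (-274 - 305) = (-16 + 24*I*sqrt(19362)) - 1*(-579) = (-16 + 24*I*sqrt(19362)) + 579 = 563 + 24*I*sqrt(19362)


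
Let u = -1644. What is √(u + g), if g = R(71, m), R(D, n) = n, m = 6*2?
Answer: 4*I*√102 ≈ 40.398*I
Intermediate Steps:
m = 12
g = 12
√(u + g) = √(-1644 + 12) = √(-1632) = 4*I*√102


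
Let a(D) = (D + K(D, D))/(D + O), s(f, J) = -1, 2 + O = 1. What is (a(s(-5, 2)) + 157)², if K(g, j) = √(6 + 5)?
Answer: (315 - √11)²/4 ≈ 24287.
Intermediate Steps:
O = -1 (O = -2 + 1 = -1)
K(g, j) = √11
a(D) = (D + √11)/(-1 + D) (a(D) = (D + √11)/(D - 1) = (D + √11)/(-1 + D))
(a(s(-5, 2)) + 157)² = ((-1 + √11)/(-1 - 1) + 157)² = ((-1 + √11)/(-2) + 157)² = (-(-1 + √11)/2 + 157)² = ((½ - √11/2) + 157)² = (315/2 - √11/2)²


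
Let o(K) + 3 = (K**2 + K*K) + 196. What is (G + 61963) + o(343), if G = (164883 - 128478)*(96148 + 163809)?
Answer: 9464032039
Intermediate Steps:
o(K) = 193 + 2*K**2 (o(K) = -3 + ((K**2 + K*K) + 196) = -3 + ((K**2 + K**2) + 196) = -3 + (2*K**2 + 196) = -3 + (196 + 2*K**2) = 193 + 2*K**2)
G = 9463734585 (G = 36405*259957 = 9463734585)
(G + 61963) + o(343) = (9463734585 + 61963) + (193 + 2*343**2) = 9463796548 + (193 + 2*117649) = 9463796548 + (193 + 235298) = 9463796548 + 235491 = 9464032039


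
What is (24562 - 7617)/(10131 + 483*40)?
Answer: 16945/29451 ≈ 0.57536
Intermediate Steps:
(24562 - 7617)/(10131 + 483*40) = 16945/(10131 + 19320) = 16945/29451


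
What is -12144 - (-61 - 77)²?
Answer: -31188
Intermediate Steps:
-12144 - (-61 - 77)² = -12144 - 1*(-138)² = -12144 - 1*19044 = -12144 - 19044 = -31188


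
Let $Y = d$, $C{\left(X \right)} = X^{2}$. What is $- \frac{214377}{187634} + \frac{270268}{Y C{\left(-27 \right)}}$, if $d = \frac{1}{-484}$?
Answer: $- \frac{24544505782241}{136785186} \approx -1.7944 \cdot 10^{5}$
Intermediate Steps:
$d = - \frac{1}{484} \approx -0.0020661$
$Y = - \frac{1}{484} \approx -0.0020661$
$- \frac{214377}{187634} + \frac{270268}{Y C{\left(-27 \right)}} = - \frac{214377}{187634} + \frac{270268}{\left(- \frac{1}{484}\right) \left(-27\right)^{2}} = \left(-214377\right) \frac{1}{187634} + \frac{270268}{\left(- \frac{1}{484}\right) 729} = - \frac{214377}{187634} + \frac{270268}{- \frac{729}{484}} = - \frac{214377}{187634} + 270268 \left(- \frac{484}{729}\right) = - \frac{214377}{187634} - \frac{130809712}{729} = - \frac{24544505782241}{136785186}$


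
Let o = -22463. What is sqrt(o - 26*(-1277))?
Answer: sqrt(10739) ≈ 103.63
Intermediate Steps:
sqrt(o - 26*(-1277)) = sqrt(-22463 - 26*(-1277)) = sqrt(-22463 + 33202) = sqrt(10739)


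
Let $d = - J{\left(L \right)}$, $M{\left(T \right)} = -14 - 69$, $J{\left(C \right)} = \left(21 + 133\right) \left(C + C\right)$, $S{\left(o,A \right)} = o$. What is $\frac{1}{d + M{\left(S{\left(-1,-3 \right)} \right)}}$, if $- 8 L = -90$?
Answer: $- \frac{1}{3548} \approx -0.00028185$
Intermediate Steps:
$L = \frac{45}{4}$ ($L = \left(- \frac{1}{8}\right) \left(-90\right) = \frac{45}{4} \approx 11.25$)
$J{\left(C \right)} = 308 C$ ($J{\left(C \right)} = 154 \cdot 2 C = 308 C$)
$M{\left(T \right)} = -83$ ($M{\left(T \right)} = -14 - 69 = -83$)
$d = -3465$ ($d = - \frac{308 \cdot 45}{4} = \left(-1\right) 3465 = -3465$)
$\frac{1}{d + M{\left(S{\left(-1,-3 \right)} \right)}} = \frac{1}{-3465 - 83} = \frac{1}{-3548} = - \frac{1}{3548}$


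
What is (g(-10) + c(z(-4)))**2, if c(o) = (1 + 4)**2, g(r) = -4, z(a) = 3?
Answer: 441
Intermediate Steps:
c(o) = 25 (c(o) = 5**2 = 25)
(g(-10) + c(z(-4)))**2 = (-4 + 25)**2 = 21**2 = 441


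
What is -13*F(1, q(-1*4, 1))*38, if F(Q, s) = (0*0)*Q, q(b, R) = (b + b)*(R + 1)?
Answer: 0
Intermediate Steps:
q(b, R) = 2*b*(1 + R) (q(b, R) = (2*b)*(1 + R) = 2*b*(1 + R))
F(Q, s) = 0 (F(Q, s) = 0*Q = 0)
-13*F(1, q(-1*4, 1))*38 = -13*0*38 = 0*38 = 0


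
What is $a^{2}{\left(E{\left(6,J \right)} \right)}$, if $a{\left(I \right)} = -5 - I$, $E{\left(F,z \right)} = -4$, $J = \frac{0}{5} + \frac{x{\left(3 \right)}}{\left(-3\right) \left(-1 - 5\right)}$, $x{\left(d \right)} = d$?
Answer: $1$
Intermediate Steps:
$J = \frac{1}{6}$ ($J = \frac{0}{5} + \frac{3}{\left(-3\right) \left(-1 - 5\right)} = 0 \cdot \frac{1}{5} + \frac{3}{\left(-3\right) \left(-6\right)} = 0 + \frac{3}{18} = 0 + 3 \cdot \frac{1}{18} = 0 + \frac{1}{6} = \frac{1}{6} \approx 0.16667$)
$a^{2}{\left(E{\left(6,J \right)} \right)} = \left(-5 - -4\right)^{2} = \left(-5 + 4\right)^{2} = \left(-1\right)^{2} = 1$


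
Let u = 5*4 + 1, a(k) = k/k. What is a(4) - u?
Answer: -20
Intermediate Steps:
a(k) = 1
u = 21 (u = 20 + 1 = 21)
a(4) - u = 1 - 1*21 = 1 - 21 = -20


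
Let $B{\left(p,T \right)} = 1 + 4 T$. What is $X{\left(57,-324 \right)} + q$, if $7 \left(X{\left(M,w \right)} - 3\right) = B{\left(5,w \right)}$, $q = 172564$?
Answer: $172382$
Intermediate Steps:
$X{\left(M,w \right)} = \frac{22}{7} + \frac{4 w}{7}$ ($X{\left(M,w \right)} = 3 + \frac{1 + 4 w}{7} = 3 + \left(\frac{1}{7} + \frac{4 w}{7}\right) = \frac{22}{7} + \frac{4 w}{7}$)
$X{\left(57,-324 \right)} + q = \left(\frac{22}{7} + \frac{4}{7} \left(-324\right)\right) + 172564 = \left(\frac{22}{7} - \frac{1296}{7}\right) + 172564 = -182 + 172564 = 172382$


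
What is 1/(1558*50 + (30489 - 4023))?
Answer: 1/104366 ≈ 9.5817e-6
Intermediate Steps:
1/(1558*50 + (30489 - 4023)) = 1/(77900 + 26466) = 1/104366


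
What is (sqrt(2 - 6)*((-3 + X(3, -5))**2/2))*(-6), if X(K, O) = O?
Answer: -384*I ≈ -384.0*I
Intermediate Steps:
(sqrt(2 - 6)*((-3 + X(3, -5))**2/2))*(-6) = (sqrt(2 - 6)*((-3 - 5)**2/2))*(-6) = (sqrt(-4)*((-8)**2*(1/2)))*(-6) = ((2*I)*(64*(1/2)))*(-6) = ((2*I)*32)*(-6) = (64*I)*(-6) = -384*I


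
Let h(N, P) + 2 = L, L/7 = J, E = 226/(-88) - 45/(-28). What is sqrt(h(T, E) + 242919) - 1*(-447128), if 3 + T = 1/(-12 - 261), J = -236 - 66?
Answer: 447128 + sqrt(240803) ≈ 4.4762e+5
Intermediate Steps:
E = -74/77 (E = 226*(-1/88) - 45*(-1/28) = -113/44 + 45/28 = -74/77 ≈ -0.96104)
J = -302
T = -820/273 (T = -3 + 1/(-12 - 261) = -3 + 1/(-273) = -3 - 1/273 = -820/273 ≈ -3.0037)
L = -2114 (L = 7*(-302) = -2114)
h(N, P) = -2116 (h(N, P) = -2 - 2114 = -2116)
sqrt(h(T, E) + 242919) - 1*(-447128) = sqrt(-2116 + 242919) - 1*(-447128) = sqrt(240803) + 447128 = 447128 + sqrt(240803)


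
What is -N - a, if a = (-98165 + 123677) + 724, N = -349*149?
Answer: 25765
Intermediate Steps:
N = -52001
a = 26236 (a = 25512 + 724 = 26236)
-N - a = -1*(-52001) - 1*26236 = 52001 - 26236 = 25765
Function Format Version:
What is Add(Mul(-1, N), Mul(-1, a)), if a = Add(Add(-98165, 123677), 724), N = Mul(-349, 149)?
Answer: 25765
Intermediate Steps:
N = -52001
a = 26236 (a = Add(25512, 724) = 26236)
Add(Mul(-1, N), Mul(-1, a)) = Add(Mul(-1, -52001), Mul(-1, 26236)) = Add(52001, -26236) = 25765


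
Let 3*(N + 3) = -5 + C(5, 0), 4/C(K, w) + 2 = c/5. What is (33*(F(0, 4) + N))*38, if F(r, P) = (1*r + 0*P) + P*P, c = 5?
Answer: 12540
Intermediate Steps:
C(K, w) = -4 (C(K, w) = 4/(-2 + 5/5) = 4/(-2 + 5*(⅕)) = 4/(-2 + 1) = 4/(-1) = 4*(-1) = -4)
F(r, P) = r + P² (F(r, P) = (r + 0) + P² = r + P²)
N = -6 (N = -3 + (-5 - 4)/3 = -3 + (⅓)*(-9) = -3 - 3 = -6)
(33*(F(0, 4) + N))*38 = (33*((0 + 4²) - 6))*38 = (33*((0 + 16) - 6))*38 = (33*(16 - 6))*38 = (33*10)*38 = 330*38 = 12540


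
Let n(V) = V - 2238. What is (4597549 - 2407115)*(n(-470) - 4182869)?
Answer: -9168230170418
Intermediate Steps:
n(V) = -2238 + V
(4597549 - 2407115)*(n(-470) - 4182869) = (4597549 - 2407115)*((-2238 - 470) - 4182869) = 2190434*(-2708 - 4182869) = 2190434*(-4185577) = -9168230170418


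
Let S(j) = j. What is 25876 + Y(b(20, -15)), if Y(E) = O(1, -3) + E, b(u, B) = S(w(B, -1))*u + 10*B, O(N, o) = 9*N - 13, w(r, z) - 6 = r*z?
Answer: 26142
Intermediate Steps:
w(r, z) = 6 + r*z
O(N, o) = -13 + 9*N
b(u, B) = 10*B + u*(6 - B) (b(u, B) = (6 + B*(-1))*u + 10*B = (6 - B)*u + 10*B = u*(6 - B) + 10*B = 10*B + u*(6 - B))
Y(E) = -4 + E (Y(E) = (-13 + 9*1) + E = (-13 + 9) + E = -4 + E)
25876 + Y(b(20, -15)) = 25876 + (-4 + (10*(-15) + 20*(6 - 1*(-15)))) = 25876 + (-4 + (-150 + 20*(6 + 15))) = 25876 + (-4 + (-150 + 20*21)) = 25876 + (-4 + (-150 + 420)) = 25876 + (-4 + 270) = 25876 + 266 = 26142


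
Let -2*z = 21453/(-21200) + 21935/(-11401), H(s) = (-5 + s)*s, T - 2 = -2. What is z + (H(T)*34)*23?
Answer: 709607653/483402400 ≈ 1.4679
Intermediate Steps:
T = 0 (T = 2 - 2 = 0)
H(s) = s*(-5 + s)
z = 709607653/483402400 (z = -(21453/(-21200) + 21935/(-11401))/2 = -(21453*(-1/21200) + 21935*(-1/11401))/2 = -(-21453/21200 - 21935/11401)/2 = -½*(-709607653/241701200) = 709607653/483402400 ≈ 1.4679)
z + (H(T)*34)*23 = 709607653/483402400 + ((0*(-5 + 0))*34)*23 = 709607653/483402400 + ((0*(-5))*34)*23 = 709607653/483402400 + (0*34)*23 = 709607653/483402400 + 0*23 = 709607653/483402400 + 0 = 709607653/483402400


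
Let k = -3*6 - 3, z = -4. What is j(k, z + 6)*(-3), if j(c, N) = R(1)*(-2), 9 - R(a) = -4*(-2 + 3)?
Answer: 78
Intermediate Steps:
k = -21 (k = -18 - 3 = -21)
R(a) = 13 (R(a) = 9 - (-4)*(-2 + 3) = 9 - (-4) = 9 - 1*(-4) = 9 + 4 = 13)
j(c, N) = -26 (j(c, N) = 13*(-2) = -26)
j(k, z + 6)*(-3) = -26*(-3) = 78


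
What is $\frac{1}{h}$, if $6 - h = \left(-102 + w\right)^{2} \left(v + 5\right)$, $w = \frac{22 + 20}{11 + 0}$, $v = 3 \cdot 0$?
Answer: $- \frac{121}{5831274} \approx -2.075 \cdot 10^{-5}$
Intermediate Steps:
$v = 0$
$w = \frac{42}{11} \approx 3.8182$
$h = - \frac{5831274}{121}$ ($h = 6 - \left(-102 + \frac{42}{11}\right)^{2} \left(0 + 5\right) = 6 - \left(- \frac{1080}{11}\right)^{2} \cdot 5 = 6 - \frac{1166400}{121} \cdot 5 = 6 - \frac{5832000}{121} = - \frac{5831274}{121} \approx -48192.0$)
$\frac{1}{h} = \frac{1}{- \frac{5831274}{121}} = - \frac{121}{5831274}$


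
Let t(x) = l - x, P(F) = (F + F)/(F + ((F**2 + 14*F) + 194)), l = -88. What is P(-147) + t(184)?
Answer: -2665475/9799 ≈ -272.02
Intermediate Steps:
P(F) = 2*F/(194 + F**2 + 15*F) (P(F) = (2*F)/(F + (194 + F**2 + 14*F)) = (2*F)/(194 + F**2 + 15*F) = 2*F/(194 + F**2 + 15*F))
t(x) = -88 - x
P(-147) + t(184) = 2*(-147)/(194 + (-147)**2 + 15*(-147)) + (-88 - 1*184) = 2*(-147)/(194 + 21609 - 2205) + (-88 - 184) = 2*(-147)/19598 - 272 = 2*(-147)*(1/19598) - 272 = -147/9799 - 272 = -2665475/9799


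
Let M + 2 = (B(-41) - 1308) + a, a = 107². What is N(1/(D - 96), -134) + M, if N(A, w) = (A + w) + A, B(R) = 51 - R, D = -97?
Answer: 1948719/193 ≈ 10097.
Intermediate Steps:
a = 11449
N(A, w) = w + 2*A
M = 10231 (M = -2 + (((51 - 1*(-41)) - 1308) + 11449) = -2 + (((51 + 41) - 1308) + 11449) = -2 + ((92 - 1308) + 11449) = -2 + (-1216 + 11449) = -2 + 10233 = 10231)
N(1/(D - 96), -134) + M = (-134 + 2/(-97 - 96)) + 10231 = (-134 + 2/(-193)) + 10231 = (-134 + 2*(-1/193)) + 10231 = (-134 - 2/193) + 10231 = -25864/193 + 10231 = 1948719/193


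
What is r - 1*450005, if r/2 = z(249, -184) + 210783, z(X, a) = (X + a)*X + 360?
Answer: 4651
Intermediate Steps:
z(X, a) = 360 + X*(X + a) (z(X, a) = X*(X + a) + 360 = 360 + X*(X + a))
r = 454656 (r = 2*((360 + 249² + 249*(-184)) + 210783) = 2*((360 + 62001 - 45816) + 210783) = 2*(16545 + 210783) = 2*227328 = 454656)
r - 1*450005 = 454656 - 1*450005 = 454656 - 450005 = 4651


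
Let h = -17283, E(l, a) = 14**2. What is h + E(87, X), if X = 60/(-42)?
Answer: -17087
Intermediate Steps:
X = -10/7 (X = 60*(-1/42) = -10/7 ≈ -1.4286)
E(l, a) = 196
h + E(87, X) = -17283 + 196 = -17087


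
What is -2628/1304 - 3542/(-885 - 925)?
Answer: -17239/295030 ≈ -0.058431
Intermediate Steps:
-2628/1304 - 3542/(-885 - 925) = -2628*1/1304 - 3542/(-1810) = -657/326 - 3542*(-1/1810) = -657/326 + 1771/905 = -17239/295030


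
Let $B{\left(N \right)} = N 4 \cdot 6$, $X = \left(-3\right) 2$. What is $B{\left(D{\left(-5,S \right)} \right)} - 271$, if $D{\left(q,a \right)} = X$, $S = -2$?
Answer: $-415$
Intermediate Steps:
$X = -6$
$D{\left(q,a \right)} = -6$
$B{\left(N \right)} = 24 N$ ($B{\left(N \right)} = 4 N 6 = 24 N$)
$B{\left(D{\left(-5,S \right)} \right)} - 271 = 24 \left(-6\right) - 271 = -144 - 271 = -415$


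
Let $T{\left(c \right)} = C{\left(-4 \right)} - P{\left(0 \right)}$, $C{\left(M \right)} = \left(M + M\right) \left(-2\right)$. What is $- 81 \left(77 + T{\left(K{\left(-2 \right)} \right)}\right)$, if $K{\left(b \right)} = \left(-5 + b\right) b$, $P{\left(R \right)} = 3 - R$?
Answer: $-7290$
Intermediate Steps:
$C{\left(M \right)} = - 4 M$ ($C{\left(M \right)} = 2 M \left(-2\right) = - 4 M$)
$K{\left(b \right)} = b \left(-5 + b\right)$
$T{\left(c \right)} = 13$ ($T{\left(c \right)} = \left(-4\right) \left(-4\right) - \left(3 - 0\right) = 16 - \left(3 + 0\right) = 16 - 3 = 13$)
$- 81 \left(77 + T{\left(K{\left(-2 \right)} \right)}\right) = - 81 \left(77 + 13\right) = \left(-81\right) 90 = -7290$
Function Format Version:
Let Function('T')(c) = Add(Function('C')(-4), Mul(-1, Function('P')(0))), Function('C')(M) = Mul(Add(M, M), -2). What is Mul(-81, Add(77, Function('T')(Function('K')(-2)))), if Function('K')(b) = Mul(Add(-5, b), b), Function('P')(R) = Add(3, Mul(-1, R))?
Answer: -7290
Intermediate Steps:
Function('C')(M) = Mul(-4, M) (Function('C')(M) = Mul(Mul(2, M), -2) = Mul(-4, M))
Function('K')(b) = Mul(b, Add(-5, b))
Function('T')(c) = 13 (Function('T')(c) = Add(Mul(-4, -4), Mul(-1, Add(3, Mul(-1, 0)))) = Add(16, Mul(-1, Add(3, 0))) = Add(16, Mul(-1, 3)) = Add(16, -3) = 13)
Mul(-81, Add(77, Function('T')(Function('K')(-2)))) = Mul(-81, Add(77, 13)) = Mul(-81, 90) = -7290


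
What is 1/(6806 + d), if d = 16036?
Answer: 1/22842 ≈ 4.3779e-5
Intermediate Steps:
1/(6806 + d) = 1/(6806 + 16036) = 1/22842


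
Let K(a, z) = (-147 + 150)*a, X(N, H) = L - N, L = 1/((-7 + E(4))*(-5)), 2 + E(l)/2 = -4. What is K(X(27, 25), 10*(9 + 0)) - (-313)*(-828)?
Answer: -24628272/95 ≈ -2.5925e+5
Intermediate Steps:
E(l) = -12 (E(l) = -4 + 2*(-4) = -4 - 8 = -12)
L = 1/95 (L = 1/(-7 - 12*(-5)) = -⅕/(-19) = -1/19*(-⅕) = 1/95 ≈ 0.010526)
X(N, H) = 1/95 - N
K(a, z) = 3*a
K(X(27, 25), 10*(9 + 0)) - (-313)*(-828) = 3*(1/95 - 1*27) - (-313)*(-828) = 3*(1/95 - 27) - 1*259164 = 3*(-2564/95) - 259164 = -7692/95 - 259164 = -24628272/95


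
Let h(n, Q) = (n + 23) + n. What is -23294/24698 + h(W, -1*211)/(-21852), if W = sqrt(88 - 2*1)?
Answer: -254794271/269850348 - sqrt(86)/10926 ≈ -0.94506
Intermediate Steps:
W = sqrt(86) (W = sqrt(88 - 2) = sqrt(86) ≈ 9.2736)
h(n, Q) = 23 + 2*n (h(n, Q) = (23 + n) + n = 23 + 2*n)
-23294/24698 + h(W, -1*211)/(-21852) = -23294/24698 + (23 + 2*sqrt(86))/(-21852) = -23294*1/24698 + (23 + 2*sqrt(86))*(-1/21852) = -11647/12349 + (-23/21852 - sqrt(86)/10926) = -254794271/269850348 - sqrt(86)/10926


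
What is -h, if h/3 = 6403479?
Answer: -19210437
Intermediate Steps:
h = 19210437 (h = 3*6403479 = 19210437)
-h = -1*19210437 = -19210437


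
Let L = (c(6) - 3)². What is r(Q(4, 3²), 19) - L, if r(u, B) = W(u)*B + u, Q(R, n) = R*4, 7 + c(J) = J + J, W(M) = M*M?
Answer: 4876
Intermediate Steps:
W(M) = M²
c(J) = -7 + 2*J (c(J) = -7 + (J + J) = -7 + 2*J)
Q(R, n) = 4*R
r(u, B) = u + B*u² (r(u, B) = u²*B + u = B*u² + u = u + B*u²)
L = 4 (L = ((-7 + 2*6) - 3)² = ((-7 + 12) - 3)² = (5 - 3)² = 2² = 4)
r(Q(4, 3²), 19) - L = (4*4)*(1 + 19*(4*4)) - 1*4 = 16*(1 + 19*16) - 4 = 16*(1 + 304) - 4 = 16*305 - 4 = 4880 - 4 = 4876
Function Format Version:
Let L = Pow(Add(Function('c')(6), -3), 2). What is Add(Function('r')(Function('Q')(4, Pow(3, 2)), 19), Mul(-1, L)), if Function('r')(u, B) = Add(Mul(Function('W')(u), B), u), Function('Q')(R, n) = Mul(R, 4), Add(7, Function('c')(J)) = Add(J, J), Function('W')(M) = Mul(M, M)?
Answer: 4876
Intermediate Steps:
Function('W')(M) = Pow(M, 2)
Function('c')(J) = Add(-7, Mul(2, J)) (Function('c')(J) = Add(-7, Add(J, J)) = Add(-7, Mul(2, J)))
Function('Q')(R, n) = Mul(4, R)
Function('r')(u, B) = Add(u, Mul(B, Pow(u, 2))) (Function('r')(u, B) = Add(Mul(Pow(u, 2), B), u) = Add(Mul(B, Pow(u, 2)), u) = Add(u, Mul(B, Pow(u, 2))))
L = 4 (L = Pow(Add(Add(-7, Mul(2, 6)), -3), 2) = Pow(Add(Add(-7, 12), -3), 2) = Pow(Add(5, -3), 2) = Pow(2, 2) = 4)
Add(Function('r')(Function('Q')(4, Pow(3, 2)), 19), Mul(-1, L)) = Add(Mul(Mul(4, 4), Add(1, Mul(19, Mul(4, 4)))), Mul(-1, 4)) = Add(Mul(16, Add(1, Mul(19, 16))), -4) = Add(Mul(16, Add(1, 304)), -4) = Add(Mul(16, 305), -4) = Add(4880, -4) = 4876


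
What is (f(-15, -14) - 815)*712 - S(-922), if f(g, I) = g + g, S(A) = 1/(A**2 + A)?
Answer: -510889825681/849162 ≈ -6.0164e+5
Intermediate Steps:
S(A) = 1/(A + A**2)
f(g, I) = 2*g
(f(-15, -14) - 815)*712 - S(-922) = (2*(-15) - 815)*712 - 1/((-922)*(1 - 922)) = (-30 - 815)*712 - (-1)/(922*(-921)) = -845*712 - (-1)*(-1)/(922*921) = -601640 - 1*1/849162 = -601640 - 1/849162 = -510889825681/849162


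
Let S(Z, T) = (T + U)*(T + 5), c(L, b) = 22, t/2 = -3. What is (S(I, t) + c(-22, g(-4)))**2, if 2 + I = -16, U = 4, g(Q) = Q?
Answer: 576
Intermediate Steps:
t = -6 (t = 2*(-3) = -6)
I = -18 (I = -2 - 16 = -18)
S(Z, T) = (4 + T)*(5 + T) (S(Z, T) = (T + 4)*(T + 5) = (4 + T)*(5 + T))
(S(I, t) + c(-22, g(-4)))**2 = ((20 + (-6)**2 + 9*(-6)) + 22)**2 = ((20 + 36 - 54) + 22)**2 = (2 + 22)**2 = 24**2 = 576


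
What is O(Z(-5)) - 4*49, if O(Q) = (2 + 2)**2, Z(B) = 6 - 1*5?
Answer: -180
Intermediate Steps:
Z(B) = 1 (Z(B) = 6 - 5 = 1)
O(Q) = 16 (O(Q) = 4**2 = 16)
O(Z(-5)) - 4*49 = 16 - 4*49 = 16 - 1*196 = 16 - 196 = -180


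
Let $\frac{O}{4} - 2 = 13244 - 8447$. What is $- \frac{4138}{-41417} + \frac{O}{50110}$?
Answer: $\frac{501197956}{1037702935} \approx 0.48299$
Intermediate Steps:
$O = 19196$ ($O = 8 + 4 \left(13244 - 8447\right) = 8 + 4 \cdot 4797 = 8 + 19188 = 19196$)
$- \frac{4138}{-41417} + \frac{O}{50110} = - \frac{4138}{-41417} + \frac{19196}{50110} = \left(-4138\right) \left(- \frac{1}{41417}\right) + 19196 \cdot \frac{1}{50110} = \frac{4138}{41417} + \frac{9598}{25055} = \frac{501197956}{1037702935}$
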